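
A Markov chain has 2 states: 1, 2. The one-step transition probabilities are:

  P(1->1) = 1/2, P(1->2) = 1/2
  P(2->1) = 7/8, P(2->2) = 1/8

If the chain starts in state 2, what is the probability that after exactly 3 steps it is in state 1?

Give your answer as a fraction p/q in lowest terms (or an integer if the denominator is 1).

Answer: 343/512

Derivation:
Computing P^3 by repeated multiplication:
P^1 =
  1: [1/2, 1/2]
  2: [7/8, 1/8]
P^2 =
  1: [11/16, 5/16]
  2: [35/64, 29/64]
P^3 =
  1: [79/128, 49/128]
  2: [343/512, 169/512]

(P^3)[2 -> 1] = 343/512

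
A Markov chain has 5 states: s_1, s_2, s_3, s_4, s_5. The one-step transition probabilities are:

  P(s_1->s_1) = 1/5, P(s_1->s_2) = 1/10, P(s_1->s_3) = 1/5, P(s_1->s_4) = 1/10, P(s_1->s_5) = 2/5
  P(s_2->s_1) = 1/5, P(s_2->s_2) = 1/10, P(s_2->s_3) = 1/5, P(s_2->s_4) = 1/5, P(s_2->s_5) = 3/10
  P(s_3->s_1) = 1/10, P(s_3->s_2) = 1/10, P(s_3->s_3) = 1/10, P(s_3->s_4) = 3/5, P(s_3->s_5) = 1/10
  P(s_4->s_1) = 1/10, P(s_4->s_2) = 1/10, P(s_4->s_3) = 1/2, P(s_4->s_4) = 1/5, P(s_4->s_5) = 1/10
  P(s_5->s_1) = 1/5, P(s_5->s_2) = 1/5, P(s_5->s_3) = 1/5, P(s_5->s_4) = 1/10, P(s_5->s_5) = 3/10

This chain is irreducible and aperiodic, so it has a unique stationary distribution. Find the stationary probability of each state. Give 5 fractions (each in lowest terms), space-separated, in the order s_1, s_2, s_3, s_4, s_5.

Answer: 33/223 27/223 397/1561 415/1561 47/223

Derivation:
The stationary distribution satisfies pi = pi * P, i.e.:
  pi_s_1 = 1/5*pi_s_1 + 1/5*pi_s_2 + 1/10*pi_s_3 + 1/10*pi_s_4 + 1/5*pi_s_5
  pi_s_2 = 1/10*pi_s_1 + 1/10*pi_s_2 + 1/10*pi_s_3 + 1/10*pi_s_4 + 1/5*pi_s_5
  pi_s_3 = 1/5*pi_s_1 + 1/5*pi_s_2 + 1/10*pi_s_3 + 1/2*pi_s_4 + 1/5*pi_s_5
  pi_s_4 = 1/10*pi_s_1 + 1/5*pi_s_2 + 3/5*pi_s_3 + 1/5*pi_s_4 + 1/10*pi_s_5
  pi_s_5 = 2/5*pi_s_1 + 3/10*pi_s_2 + 1/10*pi_s_3 + 1/10*pi_s_4 + 3/10*pi_s_5
with normalization: pi_s_1 + pi_s_2 + pi_s_3 + pi_s_4 + pi_s_5 = 1.

Using the first 4 balance equations plus normalization, the linear system A*pi = b is:
  [-4/5, 1/5, 1/10, 1/10, 1/5] . pi = 0
  [1/10, -9/10, 1/10, 1/10, 1/5] . pi = 0
  [1/5, 1/5, -9/10, 1/2, 1/5] . pi = 0
  [1/10, 1/5, 3/5, -4/5, 1/10] . pi = 0
  [1, 1, 1, 1, 1] . pi = 1

Solving yields:
  pi_s_1 = 33/223
  pi_s_2 = 27/223
  pi_s_3 = 397/1561
  pi_s_4 = 415/1561
  pi_s_5 = 47/223

Verification (pi * P):
  33/223*1/5 + 27/223*1/5 + 397/1561*1/10 + 415/1561*1/10 + 47/223*1/5 = 33/223 = pi_s_1  (ok)
  33/223*1/10 + 27/223*1/10 + 397/1561*1/10 + 415/1561*1/10 + 47/223*1/5 = 27/223 = pi_s_2  (ok)
  33/223*1/5 + 27/223*1/5 + 397/1561*1/10 + 415/1561*1/2 + 47/223*1/5 = 397/1561 = pi_s_3  (ok)
  33/223*1/10 + 27/223*1/5 + 397/1561*3/5 + 415/1561*1/5 + 47/223*1/10 = 415/1561 = pi_s_4  (ok)
  33/223*2/5 + 27/223*3/10 + 397/1561*1/10 + 415/1561*1/10 + 47/223*3/10 = 47/223 = pi_s_5  (ok)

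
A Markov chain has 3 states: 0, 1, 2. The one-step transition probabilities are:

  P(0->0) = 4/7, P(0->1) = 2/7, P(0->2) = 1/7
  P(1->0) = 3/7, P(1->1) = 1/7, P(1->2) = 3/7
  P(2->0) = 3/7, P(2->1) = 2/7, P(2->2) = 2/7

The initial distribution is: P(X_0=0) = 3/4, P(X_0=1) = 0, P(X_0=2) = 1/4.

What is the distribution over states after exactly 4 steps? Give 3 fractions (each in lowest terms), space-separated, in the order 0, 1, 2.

Answer: 4803/9604 600/2401 1/4

Derivation:
Propagating the distribution step by step (d_{t+1} = d_t * P):
d_0 = (0=3/4, 1=0, 2=1/4)
  d_1[0] = 3/4*4/7 + 0*3/7 + 1/4*3/7 = 15/28
  d_1[1] = 3/4*2/7 + 0*1/7 + 1/4*2/7 = 2/7
  d_1[2] = 3/4*1/7 + 0*3/7 + 1/4*2/7 = 5/28
d_1 = (0=15/28, 1=2/7, 2=5/28)
  d_2[0] = 15/28*4/7 + 2/7*3/7 + 5/28*3/7 = 99/196
  d_2[1] = 15/28*2/7 + 2/7*1/7 + 5/28*2/7 = 12/49
  d_2[2] = 15/28*1/7 + 2/7*3/7 + 5/28*2/7 = 1/4
d_2 = (0=99/196, 1=12/49, 2=1/4)
  d_3[0] = 99/196*4/7 + 12/49*3/7 + 1/4*3/7 = 687/1372
  d_3[1] = 99/196*2/7 + 12/49*1/7 + 1/4*2/7 = 86/343
  d_3[2] = 99/196*1/7 + 12/49*3/7 + 1/4*2/7 = 341/1372
d_3 = (0=687/1372, 1=86/343, 2=341/1372)
  d_4[0] = 687/1372*4/7 + 86/343*3/7 + 341/1372*3/7 = 4803/9604
  d_4[1] = 687/1372*2/7 + 86/343*1/7 + 341/1372*2/7 = 600/2401
  d_4[2] = 687/1372*1/7 + 86/343*3/7 + 341/1372*2/7 = 1/4
d_4 = (0=4803/9604, 1=600/2401, 2=1/4)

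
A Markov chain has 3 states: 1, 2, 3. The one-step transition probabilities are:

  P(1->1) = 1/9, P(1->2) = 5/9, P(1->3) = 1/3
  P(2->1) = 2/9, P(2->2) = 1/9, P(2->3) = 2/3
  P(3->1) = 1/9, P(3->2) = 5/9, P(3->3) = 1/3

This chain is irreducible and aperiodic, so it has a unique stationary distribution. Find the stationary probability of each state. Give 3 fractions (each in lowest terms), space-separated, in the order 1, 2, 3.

Answer: 2/13 5/13 6/13

Derivation:
The stationary distribution satisfies pi = pi * P, i.e.:
  pi_1 = 1/9*pi_1 + 2/9*pi_2 + 1/9*pi_3
  pi_2 = 5/9*pi_1 + 1/9*pi_2 + 5/9*pi_3
  pi_3 = 1/3*pi_1 + 2/3*pi_2 + 1/3*pi_3
with normalization: pi_1 + pi_2 + pi_3 = 1.

Using the first 2 balance equations plus normalization, the linear system A*pi = b is:
  [-8/9, 2/9, 1/9] . pi = 0
  [5/9, -8/9, 5/9] . pi = 0
  [1, 1, 1] . pi = 1

Solving yields:
  pi_1 = 2/13
  pi_2 = 5/13
  pi_3 = 6/13

Verification (pi * P):
  2/13*1/9 + 5/13*2/9 + 6/13*1/9 = 2/13 = pi_1  (ok)
  2/13*5/9 + 5/13*1/9 + 6/13*5/9 = 5/13 = pi_2  (ok)
  2/13*1/3 + 5/13*2/3 + 6/13*1/3 = 6/13 = pi_3  (ok)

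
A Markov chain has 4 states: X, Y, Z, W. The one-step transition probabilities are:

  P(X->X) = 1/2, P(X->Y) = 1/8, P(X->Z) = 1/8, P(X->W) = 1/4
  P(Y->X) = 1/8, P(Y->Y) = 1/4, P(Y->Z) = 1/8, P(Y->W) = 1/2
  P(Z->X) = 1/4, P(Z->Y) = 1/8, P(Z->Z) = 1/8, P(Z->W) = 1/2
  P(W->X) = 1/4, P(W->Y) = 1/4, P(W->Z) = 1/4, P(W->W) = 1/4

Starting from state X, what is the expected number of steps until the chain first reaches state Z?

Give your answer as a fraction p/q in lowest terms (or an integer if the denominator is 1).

Let h_i = expected steps to first reach Z from state i.
Boundary: h_Z = 0.
First-step equations for the other states:
  h_X = 1 + 1/2*h_X + 1/8*h_Y + 1/8*h_Z + 1/4*h_W
  h_Y = 1 + 1/8*h_X + 1/4*h_Y + 1/8*h_Z + 1/2*h_W
  h_W = 1 + 1/4*h_X + 1/4*h_Y + 1/4*h_Z + 1/4*h_W

Substituting h_Z = 0 and rearranging gives the linear system (I - Q) h = 1:
  [1/2, -1/8, -1/4] . (h_X, h_Y, h_W) = 1
  [-1/8, 3/4, -1/2] . (h_X, h_Y, h_W) = 1
  [-1/4, -1/4, 3/4] . (h_X, h_Y, h_W) = 1

Solving yields:
  h_X = 216/35
  h_Y = 208/35
  h_W = 188/35

Starting state is X, so the expected hitting time is h_X = 216/35.

Answer: 216/35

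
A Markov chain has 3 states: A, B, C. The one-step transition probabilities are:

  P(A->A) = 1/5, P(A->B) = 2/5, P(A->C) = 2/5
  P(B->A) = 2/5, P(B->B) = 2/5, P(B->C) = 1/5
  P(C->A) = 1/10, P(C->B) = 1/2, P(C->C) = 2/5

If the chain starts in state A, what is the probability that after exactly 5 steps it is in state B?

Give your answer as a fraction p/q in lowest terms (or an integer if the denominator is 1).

Answer: 1348/3125

Derivation:
Computing P^5 by repeated multiplication:
P^1 =
  A: [1/5, 2/5, 2/5]
  B: [2/5, 2/5, 1/5]
  C: [1/10, 1/2, 2/5]
P^2 =
  A: [6/25, 11/25, 8/25]
  B: [13/50, 21/50, 8/25]
  C: [13/50, 11/25, 3/10]
P^3 =
  A: [32/125, 54/125, 39/125]
  B: [63/250, 54/125, 79/250]
  C: [129/500, 43/100, 39/125]
P^4 =
  A: [319/1250, 539/1250, 196/625]
  B: [637/2500, 1079/2500, 196/625]
  C: [637/2500, 539/1250, 157/500]
P^5 =
  A: [1593/6250, 1348/3125, 1961/6250]
  B: [3187/12500, 1348/3125, 3921/12500]
  C: [6371/25000, 2157/5000, 1961/6250]

(P^5)[A -> B] = 1348/3125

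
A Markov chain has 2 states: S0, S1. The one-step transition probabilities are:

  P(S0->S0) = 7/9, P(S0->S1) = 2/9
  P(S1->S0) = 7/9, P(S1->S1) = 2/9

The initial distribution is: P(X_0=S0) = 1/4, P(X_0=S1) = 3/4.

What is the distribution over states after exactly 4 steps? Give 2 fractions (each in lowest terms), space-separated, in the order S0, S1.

Answer: 7/9 2/9

Derivation:
Propagating the distribution step by step (d_{t+1} = d_t * P):
d_0 = (S0=1/4, S1=3/4)
  d_1[S0] = 1/4*7/9 + 3/4*7/9 = 7/9
  d_1[S1] = 1/4*2/9 + 3/4*2/9 = 2/9
d_1 = (S0=7/9, S1=2/9)
  d_2[S0] = 7/9*7/9 + 2/9*7/9 = 7/9
  d_2[S1] = 7/9*2/9 + 2/9*2/9 = 2/9
d_2 = (S0=7/9, S1=2/9)
  d_3[S0] = 7/9*7/9 + 2/9*7/9 = 7/9
  d_3[S1] = 7/9*2/9 + 2/9*2/9 = 2/9
d_3 = (S0=7/9, S1=2/9)
  d_4[S0] = 7/9*7/9 + 2/9*7/9 = 7/9
  d_4[S1] = 7/9*2/9 + 2/9*2/9 = 2/9
d_4 = (S0=7/9, S1=2/9)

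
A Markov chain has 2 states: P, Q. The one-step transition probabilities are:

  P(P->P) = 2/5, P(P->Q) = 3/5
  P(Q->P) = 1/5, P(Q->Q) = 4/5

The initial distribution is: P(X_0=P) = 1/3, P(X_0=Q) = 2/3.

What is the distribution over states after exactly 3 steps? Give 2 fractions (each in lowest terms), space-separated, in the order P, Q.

Answer: 94/375 281/375

Derivation:
Propagating the distribution step by step (d_{t+1} = d_t * P):
d_0 = (P=1/3, Q=2/3)
  d_1[P] = 1/3*2/5 + 2/3*1/5 = 4/15
  d_1[Q] = 1/3*3/5 + 2/3*4/5 = 11/15
d_1 = (P=4/15, Q=11/15)
  d_2[P] = 4/15*2/5 + 11/15*1/5 = 19/75
  d_2[Q] = 4/15*3/5 + 11/15*4/5 = 56/75
d_2 = (P=19/75, Q=56/75)
  d_3[P] = 19/75*2/5 + 56/75*1/5 = 94/375
  d_3[Q] = 19/75*3/5 + 56/75*4/5 = 281/375
d_3 = (P=94/375, Q=281/375)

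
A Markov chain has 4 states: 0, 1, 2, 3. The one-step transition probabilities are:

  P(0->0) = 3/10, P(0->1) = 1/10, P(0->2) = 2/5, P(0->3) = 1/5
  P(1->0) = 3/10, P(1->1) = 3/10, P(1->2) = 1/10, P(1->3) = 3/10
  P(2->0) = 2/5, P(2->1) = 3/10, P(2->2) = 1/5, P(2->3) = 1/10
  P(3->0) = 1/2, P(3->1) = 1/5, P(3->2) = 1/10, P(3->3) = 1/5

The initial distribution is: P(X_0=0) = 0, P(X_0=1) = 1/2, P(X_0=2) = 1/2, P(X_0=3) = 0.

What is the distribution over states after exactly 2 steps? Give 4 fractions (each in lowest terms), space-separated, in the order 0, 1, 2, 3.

Answer: 71/200 21/100 11/50 43/200

Derivation:
Propagating the distribution step by step (d_{t+1} = d_t * P):
d_0 = (0=0, 1=1/2, 2=1/2, 3=0)
  d_1[0] = 0*3/10 + 1/2*3/10 + 1/2*2/5 + 0*1/2 = 7/20
  d_1[1] = 0*1/10 + 1/2*3/10 + 1/2*3/10 + 0*1/5 = 3/10
  d_1[2] = 0*2/5 + 1/2*1/10 + 1/2*1/5 + 0*1/10 = 3/20
  d_1[3] = 0*1/5 + 1/2*3/10 + 1/2*1/10 + 0*1/5 = 1/5
d_1 = (0=7/20, 1=3/10, 2=3/20, 3=1/5)
  d_2[0] = 7/20*3/10 + 3/10*3/10 + 3/20*2/5 + 1/5*1/2 = 71/200
  d_2[1] = 7/20*1/10 + 3/10*3/10 + 3/20*3/10 + 1/5*1/5 = 21/100
  d_2[2] = 7/20*2/5 + 3/10*1/10 + 3/20*1/5 + 1/5*1/10 = 11/50
  d_2[3] = 7/20*1/5 + 3/10*3/10 + 3/20*1/10 + 1/5*1/5 = 43/200
d_2 = (0=71/200, 1=21/100, 2=11/50, 3=43/200)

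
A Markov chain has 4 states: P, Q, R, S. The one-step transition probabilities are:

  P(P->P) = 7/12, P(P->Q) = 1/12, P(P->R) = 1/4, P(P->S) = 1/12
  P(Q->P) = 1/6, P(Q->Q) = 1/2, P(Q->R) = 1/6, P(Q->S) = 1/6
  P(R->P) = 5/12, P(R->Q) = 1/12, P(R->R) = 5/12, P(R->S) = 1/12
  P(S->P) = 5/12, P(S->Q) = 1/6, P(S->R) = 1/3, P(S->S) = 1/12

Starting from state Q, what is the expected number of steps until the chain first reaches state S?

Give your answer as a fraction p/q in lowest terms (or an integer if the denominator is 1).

Answer: 9

Derivation:
Let h_i = expected steps to first reach S from state i.
Boundary: h_S = 0.
First-step equations for the other states:
  h_P = 1 + 7/12*h_P + 1/12*h_Q + 1/4*h_R + 1/12*h_S
  h_Q = 1 + 1/6*h_P + 1/2*h_Q + 1/6*h_R + 1/6*h_S
  h_R = 1 + 5/12*h_P + 1/12*h_Q + 5/12*h_R + 1/12*h_S

Substituting h_S = 0 and rearranging gives the linear system (I - Q) h = 1:
  [5/12, -1/12, -1/4] . (h_P, h_Q, h_R) = 1
  [-1/6, 1/2, -1/6] . (h_P, h_Q, h_R) = 1
  [-5/12, -1/12, 7/12] . (h_P, h_Q, h_R) = 1

Solving yields:
  h_P = 21/2
  h_Q = 9
  h_R = 21/2

Starting state is Q, so the expected hitting time is h_Q = 9.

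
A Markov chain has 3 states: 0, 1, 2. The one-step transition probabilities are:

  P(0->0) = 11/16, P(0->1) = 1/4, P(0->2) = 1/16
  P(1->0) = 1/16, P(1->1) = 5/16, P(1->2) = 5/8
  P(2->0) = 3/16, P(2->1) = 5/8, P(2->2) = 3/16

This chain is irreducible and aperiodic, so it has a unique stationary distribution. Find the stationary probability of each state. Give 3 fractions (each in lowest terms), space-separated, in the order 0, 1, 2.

The stationary distribution satisfies pi = pi * P, i.e.:
  pi_0 = 11/16*pi_0 + 1/16*pi_1 + 3/16*pi_2
  pi_1 = 1/4*pi_0 + 5/16*pi_1 + 5/8*pi_2
  pi_2 = 1/16*pi_0 + 5/8*pi_1 + 3/16*pi_2
with normalization: pi_0 + pi_1 + pi_2 = 1.

Using the first 2 balance equations plus normalization, the linear system A*pi = b is:
  [-5/16, 1/16, 3/16] . pi = 0
  [1/4, -11/16, 5/8] . pi = 0
  [1, 1, 1] . pi = 1

Solving yields:
  pi_0 = 43/156
  pi_1 = 31/78
  pi_2 = 17/52

Verification (pi * P):
  43/156*11/16 + 31/78*1/16 + 17/52*3/16 = 43/156 = pi_0  (ok)
  43/156*1/4 + 31/78*5/16 + 17/52*5/8 = 31/78 = pi_1  (ok)
  43/156*1/16 + 31/78*5/8 + 17/52*3/16 = 17/52 = pi_2  (ok)

Answer: 43/156 31/78 17/52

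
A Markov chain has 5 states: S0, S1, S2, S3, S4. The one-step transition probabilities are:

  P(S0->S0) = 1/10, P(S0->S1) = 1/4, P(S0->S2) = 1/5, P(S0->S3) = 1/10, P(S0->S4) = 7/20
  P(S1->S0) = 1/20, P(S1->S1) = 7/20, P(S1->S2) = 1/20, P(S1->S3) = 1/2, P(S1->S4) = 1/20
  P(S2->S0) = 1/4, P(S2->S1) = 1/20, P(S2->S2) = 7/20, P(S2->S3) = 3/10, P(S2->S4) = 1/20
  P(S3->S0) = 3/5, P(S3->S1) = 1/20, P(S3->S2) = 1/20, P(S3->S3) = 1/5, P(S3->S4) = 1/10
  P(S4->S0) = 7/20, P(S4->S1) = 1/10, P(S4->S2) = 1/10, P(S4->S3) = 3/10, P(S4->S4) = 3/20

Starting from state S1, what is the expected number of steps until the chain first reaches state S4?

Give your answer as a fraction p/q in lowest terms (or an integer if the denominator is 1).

Let h_i = expected steps to first reach S4 from state i.
Boundary: h_S4 = 0.
First-step equations for the other states:
  h_S0 = 1 + 1/10*h_S0 + 1/4*h_S1 + 1/5*h_S2 + 1/10*h_S3 + 7/20*h_S4
  h_S1 = 1 + 1/20*h_S0 + 7/20*h_S1 + 1/20*h_S2 + 1/2*h_S3 + 1/20*h_S4
  h_S2 = 1 + 1/4*h_S0 + 1/20*h_S1 + 7/20*h_S2 + 3/10*h_S3 + 1/20*h_S4
  h_S3 = 1 + 3/5*h_S0 + 1/20*h_S1 + 1/20*h_S2 + 1/5*h_S3 + 1/10*h_S4

Substituting h_S4 = 0 and rearranging gives the linear system (I - Q) h = 1:
  [9/10, -1/4, -1/5, -1/10] . (h_S0, h_S1, h_S2, h_S3) = 1
  [-1/20, 13/20, -1/20, -1/2] . (h_S0, h_S1, h_S2, h_S3) = 1
  [-1/4, -1/20, 13/20, -3/10] . (h_S0, h_S1, h_S2, h_S3) = 1
  [-3/5, -1/20, -1/20, 4/5] . (h_S0, h_S1, h_S2, h_S3) = 1

Solving yields:
  h_S0 = 5908/1103
  h_S1 = 7968/1103
  h_S2 = 7716/1103
  h_S3 = 6790/1103

Starting state is S1, so the expected hitting time is h_S1 = 7968/1103.

Answer: 7968/1103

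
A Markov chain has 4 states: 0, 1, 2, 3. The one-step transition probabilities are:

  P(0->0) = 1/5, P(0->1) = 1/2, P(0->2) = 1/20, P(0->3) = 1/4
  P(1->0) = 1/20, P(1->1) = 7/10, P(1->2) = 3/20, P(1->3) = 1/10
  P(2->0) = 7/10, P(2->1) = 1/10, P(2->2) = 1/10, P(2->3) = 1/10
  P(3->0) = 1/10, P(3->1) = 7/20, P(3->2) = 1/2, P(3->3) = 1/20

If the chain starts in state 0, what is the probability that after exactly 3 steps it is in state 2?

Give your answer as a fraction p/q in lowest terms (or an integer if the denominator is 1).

Answer: 1343/8000

Derivation:
Computing P^3 by repeated multiplication:
P^1 =
  0: [1/5, 1/2, 1/20, 1/4]
  1: [1/20, 7/10, 3/20, 1/10]
  2: [7/10, 1/10, 1/10, 1/10]
  3: [1/10, 7/20, 1/2, 1/20]
P^2 =
  0: [1/8, 217/400, 43/200, 47/400]
  1: [4/25, 113/200, 69/400, 41/400]
  2: [9/40, 93/200, 11/100, 1/5]
  3: [157/400, 29/80, 53/400, 9/80]
P^3 =
  0: [343/1600, 4039/8000, 1343/8000, 903/8000]
  1: [153/800, 4229/8000, 129/800, 951/8000]
  2: [661/4000, 519/1000, 24/125, 99/800]
  3: [321/1600, 4021/8000, 287/2000, 613/4000]

(P^3)[0 -> 2] = 1343/8000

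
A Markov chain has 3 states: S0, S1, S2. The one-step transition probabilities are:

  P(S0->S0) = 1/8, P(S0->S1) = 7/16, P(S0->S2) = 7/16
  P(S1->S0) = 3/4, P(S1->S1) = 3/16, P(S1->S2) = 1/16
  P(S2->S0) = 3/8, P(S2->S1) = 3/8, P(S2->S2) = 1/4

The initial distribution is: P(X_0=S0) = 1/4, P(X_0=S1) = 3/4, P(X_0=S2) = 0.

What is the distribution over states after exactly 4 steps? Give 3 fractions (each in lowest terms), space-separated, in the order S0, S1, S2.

Propagating the distribution step by step (d_{t+1} = d_t * P):
d_0 = (S0=1/4, S1=3/4, S2=0)
  d_1[S0] = 1/4*1/8 + 3/4*3/4 + 0*3/8 = 19/32
  d_1[S1] = 1/4*7/16 + 3/4*3/16 + 0*3/8 = 1/4
  d_1[S2] = 1/4*7/16 + 3/4*1/16 + 0*1/4 = 5/32
d_1 = (S0=19/32, S1=1/4, S2=5/32)
  d_2[S0] = 19/32*1/8 + 1/4*3/4 + 5/32*3/8 = 41/128
  d_2[S1] = 19/32*7/16 + 1/4*3/16 + 5/32*3/8 = 187/512
  d_2[S2] = 19/32*7/16 + 1/4*1/16 + 5/32*1/4 = 161/512
d_2 = (S0=41/128, S1=187/512, S2=161/512)
  d_3[S0] = 41/128*1/8 + 187/512*3/4 + 161/512*3/8 = 1769/4096
  d_3[S1] = 41/128*7/16 + 187/512*3/16 + 161/512*3/8 = 2675/8192
  d_3[S2] = 41/128*7/16 + 187/512*1/16 + 161/512*1/4 = 1979/8192
d_3 = (S0=1769/4096, S1=2675/8192, S2=1979/8192)
  d_4[S0] = 1769/4096*1/8 + 2675/8192*3/4 + 1979/8192*3/8 = 25525/65536
  d_4[S1] = 1769/4096*7/16 + 2675/8192*3/16 + 1979/8192*3/8 = 44665/131072
  d_4[S2] = 1769/4096*7/16 + 2675/8192*1/16 + 1979/8192*1/4 = 35357/131072
d_4 = (S0=25525/65536, S1=44665/131072, S2=35357/131072)

Answer: 25525/65536 44665/131072 35357/131072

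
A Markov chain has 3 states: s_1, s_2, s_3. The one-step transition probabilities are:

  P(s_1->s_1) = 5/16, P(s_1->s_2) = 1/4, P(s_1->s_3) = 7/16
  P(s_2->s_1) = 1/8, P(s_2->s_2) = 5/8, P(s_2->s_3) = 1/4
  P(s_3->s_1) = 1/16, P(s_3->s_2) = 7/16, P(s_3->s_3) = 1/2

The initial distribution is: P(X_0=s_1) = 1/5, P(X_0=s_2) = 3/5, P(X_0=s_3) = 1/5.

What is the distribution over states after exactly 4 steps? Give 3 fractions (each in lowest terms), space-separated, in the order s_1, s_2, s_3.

Answer: 20643/163840 166733/327680 119661/327680

Derivation:
Propagating the distribution step by step (d_{t+1} = d_t * P):
d_0 = (s_1=1/5, s_2=3/5, s_3=1/5)
  d_1[s_1] = 1/5*5/16 + 3/5*1/8 + 1/5*1/16 = 3/20
  d_1[s_2] = 1/5*1/4 + 3/5*5/8 + 1/5*7/16 = 41/80
  d_1[s_3] = 1/5*7/16 + 3/5*1/4 + 1/5*1/2 = 27/80
d_1 = (s_1=3/20, s_2=41/80, s_3=27/80)
  d_2[s_1] = 3/20*5/16 + 41/80*1/8 + 27/80*1/16 = 169/1280
  d_2[s_2] = 3/20*1/4 + 41/80*5/8 + 27/80*7/16 = 647/1280
  d_2[s_3] = 3/20*7/16 + 41/80*1/4 + 27/80*1/2 = 29/80
d_2 = (s_1=169/1280, s_2=647/1280, s_3=29/80)
  d_3[s_1] = 169/1280*5/16 + 647/1280*1/8 + 29/80*1/16 = 2603/20480
  d_3[s_2] = 169/1280*1/4 + 647/1280*5/8 + 29/80*7/16 = 5197/10240
  d_3[s_3] = 169/1280*7/16 + 647/1280*1/4 + 29/80*1/2 = 7483/20480
d_3 = (s_1=2603/20480, s_2=5197/10240, s_3=7483/20480)
  d_4[s_1] = 2603/20480*5/16 + 5197/10240*1/8 + 7483/20480*1/16 = 20643/163840
  d_4[s_2] = 2603/20480*1/4 + 5197/10240*5/8 + 7483/20480*7/16 = 166733/327680
  d_4[s_3] = 2603/20480*7/16 + 5197/10240*1/4 + 7483/20480*1/2 = 119661/327680
d_4 = (s_1=20643/163840, s_2=166733/327680, s_3=119661/327680)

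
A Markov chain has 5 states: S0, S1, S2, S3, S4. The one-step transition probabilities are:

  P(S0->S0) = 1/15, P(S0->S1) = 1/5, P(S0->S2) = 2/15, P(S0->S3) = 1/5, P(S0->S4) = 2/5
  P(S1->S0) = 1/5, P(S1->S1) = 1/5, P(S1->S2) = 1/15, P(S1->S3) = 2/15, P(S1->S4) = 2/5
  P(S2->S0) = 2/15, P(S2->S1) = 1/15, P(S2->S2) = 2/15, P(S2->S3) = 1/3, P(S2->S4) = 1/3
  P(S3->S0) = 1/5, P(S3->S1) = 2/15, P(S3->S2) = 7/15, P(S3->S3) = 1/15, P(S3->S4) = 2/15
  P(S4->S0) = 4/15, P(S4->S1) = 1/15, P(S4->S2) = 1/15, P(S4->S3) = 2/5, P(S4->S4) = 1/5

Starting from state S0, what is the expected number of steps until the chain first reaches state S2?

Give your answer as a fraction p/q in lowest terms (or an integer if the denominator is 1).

Let h_i = expected steps to first reach S2 from state i.
Boundary: h_S2 = 0.
First-step equations for the other states:
  h_S0 = 1 + 1/15*h_S0 + 1/5*h_S1 + 2/15*h_S2 + 1/5*h_S3 + 2/5*h_S4
  h_S1 = 1 + 1/5*h_S0 + 1/5*h_S1 + 1/15*h_S2 + 2/15*h_S3 + 2/5*h_S4
  h_S3 = 1 + 1/5*h_S0 + 2/15*h_S1 + 7/15*h_S2 + 1/15*h_S3 + 2/15*h_S4
  h_S4 = 1 + 4/15*h_S0 + 1/15*h_S1 + 1/15*h_S2 + 2/5*h_S3 + 1/5*h_S4

Substituting h_S2 = 0 and rearranging gives the linear system (I - Q) h = 1:
  [14/15, -1/5, -1/5, -2/5] . (h_S0, h_S1, h_S3, h_S4) = 1
  [-1/5, 4/5, -2/15, -2/5] . (h_S0, h_S1, h_S3, h_S4) = 1
  [-1/5, -2/15, 14/15, -2/15] . (h_S0, h_S1, h_S3, h_S4) = 1
  [-4/15, -1/15, -2/5, 4/5] . (h_S0, h_S1, h_S3, h_S4) = 1

Solving yields:
  h_S0 = 17850/3163
  h_S1 = 19395/3163
  h_S3 = 12525/3163
  h_S4 = 35565/6326

Starting state is S0, so the expected hitting time is h_S0 = 17850/3163.

Answer: 17850/3163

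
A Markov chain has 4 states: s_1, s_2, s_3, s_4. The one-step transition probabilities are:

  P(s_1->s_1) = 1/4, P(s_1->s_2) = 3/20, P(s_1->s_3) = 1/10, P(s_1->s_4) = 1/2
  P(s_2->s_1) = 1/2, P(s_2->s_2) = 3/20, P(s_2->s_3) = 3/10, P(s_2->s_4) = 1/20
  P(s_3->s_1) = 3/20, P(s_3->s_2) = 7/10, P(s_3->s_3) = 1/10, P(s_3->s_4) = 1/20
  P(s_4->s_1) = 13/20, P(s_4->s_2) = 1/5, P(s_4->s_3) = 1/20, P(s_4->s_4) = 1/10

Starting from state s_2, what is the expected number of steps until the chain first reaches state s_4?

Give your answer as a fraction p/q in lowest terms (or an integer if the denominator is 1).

Let h_i = expected steps to first reach s_4 from state i.
Boundary: h_s_4 = 0.
First-step equations for the other states:
  h_s_1 = 1 + 1/4*h_s_1 + 3/20*h_s_2 + 1/10*h_s_3 + 1/2*h_s_4
  h_s_2 = 1 + 1/2*h_s_1 + 3/20*h_s_2 + 3/10*h_s_3 + 1/20*h_s_4
  h_s_3 = 1 + 3/20*h_s_1 + 7/10*h_s_2 + 1/10*h_s_3 + 1/20*h_s_4

Substituting h_s_4 = 0 and rearranging gives the linear system (I - Q) h = 1:
  [3/4, -3/20, -1/10] . (h_s_1, h_s_2, h_s_3) = 1
  [-1/2, 17/20, -3/10] . (h_s_1, h_s_2, h_s_3) = 1
  [-3/20, -7/10, 9/10] . (h_s_1, h_s_2, h_s_3) = 1

Solving yields:
  h_s_1 = 3560/1177
  h_s_2 = 520/107
  h_s_3 = 6350/1177

Starting state is s_2, so the expected hitting time is h_s_2 = 520/107.

Answer: 520/107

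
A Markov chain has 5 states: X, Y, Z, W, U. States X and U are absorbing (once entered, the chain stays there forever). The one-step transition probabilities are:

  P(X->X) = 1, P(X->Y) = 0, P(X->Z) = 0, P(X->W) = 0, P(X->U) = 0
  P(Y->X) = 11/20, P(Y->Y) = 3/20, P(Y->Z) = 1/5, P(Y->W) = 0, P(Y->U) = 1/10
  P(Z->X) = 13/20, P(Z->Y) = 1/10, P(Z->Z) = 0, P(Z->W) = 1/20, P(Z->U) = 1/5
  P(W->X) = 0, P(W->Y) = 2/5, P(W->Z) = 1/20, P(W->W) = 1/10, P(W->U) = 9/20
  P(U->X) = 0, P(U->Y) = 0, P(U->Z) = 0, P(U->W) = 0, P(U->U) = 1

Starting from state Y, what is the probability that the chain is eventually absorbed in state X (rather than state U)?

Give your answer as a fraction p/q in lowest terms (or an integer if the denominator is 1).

Let a_i = P(absorbed in X | start in state i).
Boundary conditions: a_X = 1, a_U = 0.
For each transient state i, a_i = sum_j P(i->j) * a_j:
  a_Y = 11/20*a_X + 3/20*a_Y + 1/5*a_Z + 0*a_W + 1/10*a_U
  a_Z = 13/20*a_X + 1/10*a_Y + 0*a_Z + 1/20*a_W + 1/5*a_U
  a_W = 0*a_X + 2/5*a_Y + 1/20*a_Z + 1/10*a_W + 9/20*a_U

Substituting a_X = 1 and a_U = 0, rearrange to (I - Q) a = r where r[i] = P(i -> X):
  [17/20, -1/5, 0] . (a_Y, a_Z, a_W) = 11/20
  [-1/10, 1, -1/20] . (a_Y, a_Z, a_W) = 13/20
  [-2/5, -1/20, 9/10] . (a_Y, a_Z, a_W) = 0

Solving yields:
  a_Y = 4885/5927
  a_Z = 4462/5927
  a_W = 2419/5927

Starting state is Y, so the absorption probability is a_Y = 4885/5927.

Answer: 4885/5927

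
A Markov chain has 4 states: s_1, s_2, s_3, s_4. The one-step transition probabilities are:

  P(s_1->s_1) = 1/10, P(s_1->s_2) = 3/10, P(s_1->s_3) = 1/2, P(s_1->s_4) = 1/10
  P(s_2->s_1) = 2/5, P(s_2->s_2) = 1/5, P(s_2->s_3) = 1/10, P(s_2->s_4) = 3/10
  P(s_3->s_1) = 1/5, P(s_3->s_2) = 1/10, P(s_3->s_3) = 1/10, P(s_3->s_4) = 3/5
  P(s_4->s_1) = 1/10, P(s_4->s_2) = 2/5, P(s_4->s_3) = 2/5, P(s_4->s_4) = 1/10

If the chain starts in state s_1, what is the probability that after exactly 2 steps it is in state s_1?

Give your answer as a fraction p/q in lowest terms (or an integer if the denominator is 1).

Answer: 6/25

Derivation:
Computing P^2 by repeated multiplication:
P^1 =
  s_1: [1/10, 3/10, 1/2, 1/10]
  s_2: [2/5, 1/5, 1/10, 3/10]
  s_3: [1/5, 1/10, 1/10, 3/5]
  s_4: [1/10, 2/5, 2/5, 1/10]
P^2 =
  s_1: [6/25, 9/50, 17/100, 41/100]
  s_2: [17/100, 29/100, 7/20, 19/100]
  s_3: [7/50, 33/100, 9/25, 17/100]
  s_4: [13/50, 19/100, 17/100, 19/50]

(P^2)[s_1 -> s_1] = 6/25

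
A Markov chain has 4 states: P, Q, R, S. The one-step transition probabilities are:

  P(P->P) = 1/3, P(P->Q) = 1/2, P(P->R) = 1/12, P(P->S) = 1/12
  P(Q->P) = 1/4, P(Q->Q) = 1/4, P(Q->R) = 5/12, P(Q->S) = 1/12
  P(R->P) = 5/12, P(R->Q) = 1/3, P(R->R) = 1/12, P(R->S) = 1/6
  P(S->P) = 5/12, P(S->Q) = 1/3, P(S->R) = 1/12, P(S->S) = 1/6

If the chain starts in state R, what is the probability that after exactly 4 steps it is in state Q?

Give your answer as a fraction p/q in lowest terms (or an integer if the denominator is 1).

Answer: 3713/10368

Derivation:
Computing P^4 by repeated multiplication:
P^1 =
  P: [1/3, 1/2, 1/12, 1/12]
  Q: [1/4, 1/4, 5/12, 1/12]
  R: [5/12, 1/3, 1/12, 1/6]
  S: [5/12, 1/3, 1/12, 1/6]
P^2 =
  P: [11/36, 25/72, 1/4, 7/72]
  Q: [17/48, 17/48, 1/6, 1/8]
  R: [47/144, 3/8, 7/36, 5/48]
  S: [47/144, 3/8, 7/36, 5/48]
P^3 =
  P: [1/3, 307/864, 43/216, 97/864]
  Q: [21/64, 209/576, 29/144, 31/288]
  R: [565/1728, 77/216, 5/24, 187/1728]
  S: [565/1728, 77/216, 5/24, 187/1728]
P^4 =
  P: [1709/5184, 3725/10368, 523/2592, 1133/10368]
  Q: [2273/6912, 2473/6912, 353/1728, 377/3456]
  R: [2281/6912, 3713/10368, 131/648, 2275/20736]
  S: [2281/6912, 3713/10368, 131/648, 2275/20736]

(P^4)[R -> Q] = 3713/10368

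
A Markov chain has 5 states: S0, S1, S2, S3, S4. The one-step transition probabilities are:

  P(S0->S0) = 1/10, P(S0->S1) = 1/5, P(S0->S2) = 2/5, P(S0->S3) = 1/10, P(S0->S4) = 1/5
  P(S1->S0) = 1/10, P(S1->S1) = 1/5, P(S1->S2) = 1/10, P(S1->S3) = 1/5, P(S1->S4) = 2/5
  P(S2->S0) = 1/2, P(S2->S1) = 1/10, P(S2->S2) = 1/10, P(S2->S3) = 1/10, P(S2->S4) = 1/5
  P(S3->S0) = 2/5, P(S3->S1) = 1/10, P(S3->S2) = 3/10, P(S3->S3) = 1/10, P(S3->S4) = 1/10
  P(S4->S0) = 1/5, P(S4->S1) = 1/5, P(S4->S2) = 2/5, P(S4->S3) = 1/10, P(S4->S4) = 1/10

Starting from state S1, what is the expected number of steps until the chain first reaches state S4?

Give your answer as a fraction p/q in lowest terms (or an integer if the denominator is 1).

Answer: 10350/2831

Derivation:
Let h_i = expected steps to first reach S4 from state i.
Boundary: h_S4 = 0.
First-step equations for the other states:
  h_S0 = 1 + 1/10*h_S0 + 1/5*h_S1 + 2/5*h_S2 + 1/10*h_S3 + 1/5*h_S4
  h_S1 = 1 + 1/10*h_S0 + 1/5*h_S1 + 1/10*h_S2 + 1/5*h_S3 + 2/5*h_S4
  h_S2 = 1 + 1/2*h_S0 + 1/10*h_S1 + 1/10*h_S2 + 1/10*h_S3 + 1/5*h_S4
  h_S3 = 1 + 2/5*h_S0 + 1/10*h_S1 + 3/10*h_S2 + 1/10*h_S3 + 1/10*h_S4

Substituting h_S4 = 0 and rearranging gives the linear system (I - Q) h = 1:
  [9/10, -1/5, -2/5, -1/10] . (h_S0, h_S1, h_S2, h_S3) = 1
  [-1/10, 4/5, -1/10, -1/5] . (h_S0, h_S1, h_S2, h_S3) = 1
  [-1/2, -1/10, 9/10, -1/10] . (h_S0, h_S1, h_S2, h_S3) = 1
  [-2/5, -1/10, -3/10, 9/10] . (h_S0, h_S1, h_S2, h_S3) = 1

Solving yields:
  h_S0 = 12820/2831
  h_S1 = 10350/2831
  h_S2 = 13010/2831
  h_S3 = 14330/2831

Starting state is S1, so the expected hitting time is h_S1 = 10350/2831.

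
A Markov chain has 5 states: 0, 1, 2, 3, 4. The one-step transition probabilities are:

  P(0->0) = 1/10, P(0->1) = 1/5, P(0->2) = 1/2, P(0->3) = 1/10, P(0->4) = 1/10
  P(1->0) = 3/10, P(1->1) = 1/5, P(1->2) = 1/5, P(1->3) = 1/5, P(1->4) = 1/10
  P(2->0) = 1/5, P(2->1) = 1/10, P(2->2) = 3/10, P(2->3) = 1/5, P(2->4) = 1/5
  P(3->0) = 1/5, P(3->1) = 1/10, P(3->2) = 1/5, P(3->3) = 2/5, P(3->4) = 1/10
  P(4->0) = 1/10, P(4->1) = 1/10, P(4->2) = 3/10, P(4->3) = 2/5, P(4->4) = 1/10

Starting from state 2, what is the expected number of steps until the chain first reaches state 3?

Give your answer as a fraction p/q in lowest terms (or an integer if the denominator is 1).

Answer: 1335/284

Derivation:
Let h_i = expected steps to first reach 3 from state i.
Boundary: h_3 = 0.
First-step equations for the other states:
  h_0 = 1 + 1/10*h_0 + 1/5*h_1 + 1/2*h_2 + 1/10*h_3 + 1/10*h_4
  h_1 = 1 + 3/10*h_0 + 1/5*h_1 + 1/5*h_2 + 1/5*h_3 + 1/10*h_4
  h_2 = 1 + 1/5*h_0 + 1/10*h_1 + 3/10*h_2 + 1/5*h_3 + 1/5*h_4
  h_4 = 1 + 1/10*h_0 + 1/10*h_1 + 3/10*h_2 + 2/5*h_3 + 1/10*h_4

Substituting h_3 = 0 and rearranging gives the linear system (I - Q) h = 1:
  [9/10, -1/5, -1/2, -1/10] . (h_0, h_1, h_2, h_4) = 1
  [-3/10, 4/5, -1/5, -1/10] . (h_0, h_1, h_2, h_4) = 1
  [-1/5, -1/10, 7/10, -1/5] . (h_0, h_1, h_2, h_4) = 1
  [-1/10, -1/10, -3/10, 9/10] . (h_0, h_1, h_2, h_4) = 1

Solving yields:
  h_0 = 5935/1136
  h_1 = 345/71
  h_2 = 1335/284
  h_4 = 4315/1136

Starting state is 2, so the expected hitting time is h_2 = 1335/284.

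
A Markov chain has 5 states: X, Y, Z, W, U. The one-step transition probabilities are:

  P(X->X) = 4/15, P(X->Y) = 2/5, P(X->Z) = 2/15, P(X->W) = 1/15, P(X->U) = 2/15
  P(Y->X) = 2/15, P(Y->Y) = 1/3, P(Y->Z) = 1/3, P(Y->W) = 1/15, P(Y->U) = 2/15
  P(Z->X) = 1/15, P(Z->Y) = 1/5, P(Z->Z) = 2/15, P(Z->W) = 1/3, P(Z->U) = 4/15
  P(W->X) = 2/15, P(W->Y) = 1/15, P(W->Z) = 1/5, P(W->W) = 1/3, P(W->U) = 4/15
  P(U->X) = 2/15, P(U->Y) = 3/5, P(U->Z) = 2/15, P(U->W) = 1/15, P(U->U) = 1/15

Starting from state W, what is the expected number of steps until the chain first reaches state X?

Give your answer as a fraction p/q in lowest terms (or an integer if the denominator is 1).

Answer: 12555/1499

Derivation:
Let h_i = expected steps to first reach X from state i.
Boundary: h_X = 0.
First-step equations for the other states:
  h_Y = 1 + 2/15*h_X + 1/3*h_Y + 1/3*h_Z + 1/15*h_W + 2/15*h_U
  h_Z = 1 + 1/15*h_X + 1/5*h_Y + 2/15*h_Z + 1/3*h_W + 4/15*h_U
  h_W = 1 + 2/15*h_X + 1/15*h_Y + 1/5*h_Z + 1/3*h_W + 4/15*h_U
  h_U = 1 + 2/15*h_X + 3/5*h_Y + 2/15*h_Z + 1/15*h_W + 1/15*h_U

Substituting h_X = 0 and rearranging gives the linear system (I - Q) h = 1:
  [2/3, -1/3, -1/15, -2/15] . (h_Y, h_Z, h_W, h_U) = 1
  [-1/5, 13/15, -1/3, -4/15] . (h_Y, h_Z, h_W, h_U) = 1
  [-1/15, -1/5, 2/3, -4/15] . (h_Y, h_Z, h_W, h_U) = 1
  [-3/5, -2/15, -1/15, 14/15] . (h_Y, h_Z, h_W, h_U) = 1

Solving yields:
  h_Y = 25395/2998
  h_Z = 26715/2998
  h_W = 12555/1499
  h_U = 50295/5996

Starting state is W, so the expected hitting time is h_W = 12555/1499.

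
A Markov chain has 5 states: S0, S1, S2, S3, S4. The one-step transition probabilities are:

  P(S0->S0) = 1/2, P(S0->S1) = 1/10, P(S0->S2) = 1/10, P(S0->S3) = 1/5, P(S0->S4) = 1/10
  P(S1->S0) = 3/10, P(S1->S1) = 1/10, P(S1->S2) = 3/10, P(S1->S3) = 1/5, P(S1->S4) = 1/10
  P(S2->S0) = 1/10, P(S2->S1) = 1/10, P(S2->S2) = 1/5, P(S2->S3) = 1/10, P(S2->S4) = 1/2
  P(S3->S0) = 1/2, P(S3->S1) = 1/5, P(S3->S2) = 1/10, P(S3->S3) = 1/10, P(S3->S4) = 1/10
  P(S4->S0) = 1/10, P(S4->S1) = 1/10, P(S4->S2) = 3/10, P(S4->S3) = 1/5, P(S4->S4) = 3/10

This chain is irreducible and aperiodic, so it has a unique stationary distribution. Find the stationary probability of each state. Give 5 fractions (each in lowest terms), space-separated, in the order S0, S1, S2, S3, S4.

The stationary distribution satisfies pi = pi * P, i.e.:
  pi_S0 = 1/2*pi_S0 + 3/10*pi_S1 + 1/10*pi_S2 + 1/2*pi_S3 + 1/10*pi_S4
  pi_S1 = 1/10*pi_S0 + 1/10*pi_S1 + 1/10*pi_S2 + 1/5*pi_S3 + 1/10*pi_S4
  pi_S2 = 1/10*pi_S0 + 3/10*pi_S1 + 1/5*pi_S2 + 1/10*pi_S3 + 3/10*pi_S4
  pi_S3 = 1/5*pi_S0 + 1/5*pi_S1 + 1/10*pi_S2 + 1/10*pi_S3 + 1/5*pi_S4
  pi_S4 = 1/10*pi_S0 + 1/10*pi_S1 + 1/2*pi_S2 + 1/10*pi_S3 + 3/10*pi_S4
with normalization: pi_S0 + pi_S1 + pi_S2 + pi_S3 + pi_S4 = 1.

Using the first 4 balance equations plus normalization, the linear system A*pi = b is:
  [-1/2, 3/10, 1/10, 1/2, 1/10] . pi = 0
  [1/10, -9/10, 1/10, 1/5, 1/10] . pi = 0
  [1/10, 3/10, -4/5, 1/10, 3/10] . pi = 0
  [1/5, 1/5, 1/10, -9/10, 1/5] . pi = 0
  [1, 1, 1, 1, 1] . pi = 1

Solving yields:
  pi_S0 = 53/168
  pi_S1 = 137/1176
  pi_S2 = 109/588
  pi_S3 = 97/588
  pi_S4 = 32/147

Verification (pi * P):
  53/168*1/2 + 137/1176*3/10 + 109/588*1/10 + 97/588*1/2 + 32/147*1/10 = 53/168 = pi_S0  (ok)
  53/168*1/10 + 137/1176*1/10 + 109/588*1/10 + 97/588*1/5 + 32/147*1/10 = 137/1176 = pi_S1  (ok)
  53/168*1/10 + 137/1176*3/10 + 109/588*1/5 + 97/588*1/10 + 32/147*3/10 = 109/588 = pi_S2  (ok)
  53/168*1/5 + 137/1176*1/5 + 109/588*1/10 + 97/588*1/10 + 32/147*1/5 = 97/588 = pi_S3  (ok)
  53/168*1/10 + 137/1176*1/10 + 109/588*1/2 + 97/588*1/10 + 32/147*3/10 = 32/147 = pi_S4  (ok)

Answer: 53/168 137/1176 109/588 97/588 32/147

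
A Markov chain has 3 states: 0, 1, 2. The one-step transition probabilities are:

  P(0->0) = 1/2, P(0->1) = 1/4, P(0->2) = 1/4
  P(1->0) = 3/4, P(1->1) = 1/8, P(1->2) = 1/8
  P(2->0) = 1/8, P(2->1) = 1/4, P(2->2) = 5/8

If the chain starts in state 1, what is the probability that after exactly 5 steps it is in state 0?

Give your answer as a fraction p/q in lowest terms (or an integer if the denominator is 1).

Answer: 6985/16384

Derivation:
Computing P^5 by repeated multiplication:
P^1 =
  0: [1/2, 1/4, 1/4]
  1: [3/4, 1/8, 1/8]
  2: [1/8, 1/4, 5/8]
P^2 =
  0: [15/32, 7/32, 5/16]
  1: [31/64, 15/64, 9/32]
  2: [21/64, 7/32, 29/64]
P^3 =
  0: [7/16, 57/256, 87/256]
  1: [29/64, 113/512, 167/512]
  2: [197/512, 57/256, 201/512]
P^4 =
  0: [877/2048, 455/2048, 179/512]
  1: [1773/4096, 911/4096, 353/1024]
  2: [1673/4096, 455/2048, 1513/4096]
P^5 =
  0: [3477/8192, 3641/16384, 5789/16384]
  1: [6985/16384, 7281/32768, 11517/32768]
  2: [13665/32768, 3641/16384, 11821/32768]

(P^5)[1 -> 0] = 6985/16384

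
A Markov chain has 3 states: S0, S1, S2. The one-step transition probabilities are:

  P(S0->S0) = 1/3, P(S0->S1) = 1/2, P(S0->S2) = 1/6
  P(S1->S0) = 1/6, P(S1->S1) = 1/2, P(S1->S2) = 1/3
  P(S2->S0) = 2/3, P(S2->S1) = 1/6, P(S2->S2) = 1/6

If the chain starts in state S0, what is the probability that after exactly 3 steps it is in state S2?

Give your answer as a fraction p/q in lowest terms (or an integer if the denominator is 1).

Answer: 13/54

Derivation:
Computing P^3 by repeated multiplication:
P^1 =
  S0: [1/3, 1/2, 1/6]
  S1: [1/6, 1/2, 1/3]
  S2: [2/3, 1/6, 1/6]
P^2 =
  S0: [11/36, 4/9, 1/4]
  S1: [13/36, 7/18, 1/4]
  S2: [13/36, 4/9, 7/36]
P^3 =
  S0: [37/108, 5/12, 13/54]
  S1: [19/54, 5/12, 25/108]
  S2: [35/108, 47/108, 13/54]

(P^3)[S0 -> S2] = 13/54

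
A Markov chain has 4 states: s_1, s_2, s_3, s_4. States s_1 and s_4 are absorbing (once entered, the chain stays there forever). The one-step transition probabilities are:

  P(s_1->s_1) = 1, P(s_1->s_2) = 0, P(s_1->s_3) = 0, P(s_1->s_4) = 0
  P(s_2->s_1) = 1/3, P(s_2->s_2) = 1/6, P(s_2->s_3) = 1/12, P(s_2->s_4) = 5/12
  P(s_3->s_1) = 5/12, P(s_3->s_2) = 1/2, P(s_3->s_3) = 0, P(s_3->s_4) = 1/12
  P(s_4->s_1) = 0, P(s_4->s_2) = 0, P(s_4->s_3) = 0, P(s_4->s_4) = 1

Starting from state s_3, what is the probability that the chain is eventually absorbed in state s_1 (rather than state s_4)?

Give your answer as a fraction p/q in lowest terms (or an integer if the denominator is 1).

Let a_i = P(absorbed in s_1 | start in state i).
Boundary conditions: a_s_1 = 1, a_s_4 = 0.
For each transient state i, a_i = sum_j P(i->j) * a_j:
  a_s_2 = 1/3*a_s_1 + 1/6*a_s_2 + 1/12*a_s_3 + 5/12*a_s_4
  a_s_3 = 5/12*a_s_1 + 1/2*a_s_2 + 0*a_s_3 + 1/12*a_s_4

Substituting a_s_1 = 1 and a_s_4 = 0, rearrange to (I - Q) a = r where r[i] = P(i -> s_1):
  [5/6, -1/12] . (a_s_2, a_s_3) = 1/3
  [-1/2, 1] . (a_s_2, a_s_3) = 5/12

Solving yields:
  a_s_2 = 53/114
  a_s_3 = 37/57

Starting state is s_3, so the absorption probability is a_s_3 = 37/57.

Answer: 37/57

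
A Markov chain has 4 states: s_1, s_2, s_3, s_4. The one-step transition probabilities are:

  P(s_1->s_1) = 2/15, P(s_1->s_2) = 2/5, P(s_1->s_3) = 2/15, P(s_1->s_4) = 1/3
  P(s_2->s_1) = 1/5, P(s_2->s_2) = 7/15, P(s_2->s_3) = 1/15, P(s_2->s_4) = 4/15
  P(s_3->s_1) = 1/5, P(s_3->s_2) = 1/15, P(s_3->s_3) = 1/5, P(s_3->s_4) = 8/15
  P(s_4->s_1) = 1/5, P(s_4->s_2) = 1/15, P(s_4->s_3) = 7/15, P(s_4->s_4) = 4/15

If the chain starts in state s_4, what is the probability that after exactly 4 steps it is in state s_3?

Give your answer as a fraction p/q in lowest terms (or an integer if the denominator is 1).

Answer: 12854/50625

Derivation:
Computing P^4 by repeated multiplication:
P^1 =
  s_1: [2/15, 2/5, 2/15, 1/3]
  s_2: [1/5, 7/15, 1/15, 4/15]
  s_3: [1/5, 1/15, 1/5, 8/15]
  s_4: [1/5, 1/15, 7/15, 4/15]
P^2 =
  s_1: [43/225, 61/225, 17/75, 14/45]
  s_2: [14/75, 8/25, 44/225, 67/225]
  s_3: [14/75, 4/25, 8/25, 1/3]
  s_4: [14/75, 4/25, 56/225, 91/225]
P^3 =
  s_1: [632/3375, 806/3375, 158/675, 1147/3375]
  s_2: [211/1125, 289/1125, 757/3375, 1118/3375]
  s_3: [211/1125, 217/1125, 287/1125, 82/225]
  s_4: [211/1125, 217/1125, 37/135, 1166/3375]
P^4 =
  s_1: [9493/50625, 11371/50625, 12469/50625, 5764/16875]
  s_2: [3164/16875, 3914/16875, 2446/10125, 17161/50625]
  s_3: [3164/16875, 3482/16875, 874/3375, 217/625]
  s_4: [3164/16875, 3482/16875, 12854/50625, 17833/50625]

(P^4)[s_4 -> s_3] = 12854/50625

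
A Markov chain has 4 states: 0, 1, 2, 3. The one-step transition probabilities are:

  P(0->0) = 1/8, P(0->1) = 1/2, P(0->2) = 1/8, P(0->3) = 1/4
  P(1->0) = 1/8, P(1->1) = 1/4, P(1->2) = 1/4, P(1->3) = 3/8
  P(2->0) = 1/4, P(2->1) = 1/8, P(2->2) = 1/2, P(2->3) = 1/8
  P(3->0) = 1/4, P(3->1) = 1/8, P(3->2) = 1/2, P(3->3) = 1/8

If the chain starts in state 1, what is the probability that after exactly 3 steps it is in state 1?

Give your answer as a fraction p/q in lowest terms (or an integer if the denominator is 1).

Answer: 29/128

Derivation:
Computing P^3 by repeated multiplication:
P^1 =
  0: [1/8, 1/2, 1/8, 1/4]
  1: [1/8, 1/4, 1/4, 3/8]
  2: [1/4, 1/8, 1/2, 1/8]
  3: [1/4, 1/8, 1/2, 1/8]
P^2 =
  0: [11/64, 15/64, 21/64, 17/64]
  1: [13/64, 13/64, 25/64, 13/64]
  2: [13/64, 15/64, 3/8, 3/16]
  3: [13/64, 15/64, 3/8, 3/16]
P^3 =
  0: [51/256, 7/32, 193/512, 105/512]
  1: [51/256, 29/128, 191/512, 103/512]
  2: [25/128, 59/256, 187/512, 107/512]
  3: [25/128, 59/256, 187/512, 107/512]

(P^3)[1 -> 1] = 29/128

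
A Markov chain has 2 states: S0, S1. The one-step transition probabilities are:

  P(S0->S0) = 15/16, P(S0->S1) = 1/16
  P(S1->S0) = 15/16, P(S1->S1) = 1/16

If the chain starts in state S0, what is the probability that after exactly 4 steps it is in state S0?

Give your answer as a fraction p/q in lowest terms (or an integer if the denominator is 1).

Computing P^4 by repeated multiplication:
P^1 =
  S0: [15/16, 1/16]
  S1: [15/16, 1/16]
P^2 =
  S0: [15/16, 1/16]
  S1: [15/16, 1/16]
P^3 =
  S0: [15/16, 1/16]
  S1: [15/16, 1/16]
P^4 =
  S0: [15/16, 1/16]
  S1: [15/16, 1/16]

(P^4)[S0 -> S0] = 15/16

Answer: 15/16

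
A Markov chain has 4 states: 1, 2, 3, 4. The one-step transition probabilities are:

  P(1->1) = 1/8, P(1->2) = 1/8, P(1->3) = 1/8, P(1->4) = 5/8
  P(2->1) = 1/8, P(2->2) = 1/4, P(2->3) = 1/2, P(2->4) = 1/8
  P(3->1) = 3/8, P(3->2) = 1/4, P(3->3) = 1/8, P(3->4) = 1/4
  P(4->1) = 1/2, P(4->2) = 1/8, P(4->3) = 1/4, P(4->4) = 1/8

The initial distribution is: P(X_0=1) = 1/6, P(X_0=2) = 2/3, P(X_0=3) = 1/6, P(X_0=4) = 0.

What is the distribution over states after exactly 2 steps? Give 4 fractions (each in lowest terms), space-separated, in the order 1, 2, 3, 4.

Answer: 39/128 77/384 23/96 49/192

Derivation:
Propagating the distribution step by step (d_{t+1} = d_t * P):
d_0 = (1=1/6, 2=2/3, 3=1/6, 4=0)
  d_1[1] = 1/6*1/8 + 2/3*1/8 + 1/6*3/8 + 0*1/2 = 1/6
  d_1[2] = 1/6*1/8 + 2/3*1/4 + 1/6*1/4 + 0*1/8 = 11/48
  d_1[3] = 1/6*1/8 + 2/3*1/2 + 1/6*1/8 + 0*1/4 = 3/8
  d_1[4] = 1/6*5/8 + 2/3*1/8 + 1/6*1/4 + 0*1/8 = 11/48
d_1 = (1=1/6, 2=11/48, 3=3/8, 4=11/48)
  d_2[1] = 1/6*1/8 + 11/48*1/8 + 3/8*3/8 + 11/48*1/2 = 39/128
  d_2[2] = 1/6*1/8 + 11/48*1/4 + 3/8*1/4 + 11/48*1/8 = 77/384
  d_2[3] = 1/6*1/8 + 11/48*1/2 + 3/8*1/8 + 11/48*1/4 = 23/96
  d_2[4] = 1/6*5/8 + 11/48*1/8 + 3/8*1/4 + 11/48*1/8 = 49/192
d_2 = (1=39/128, 2=77/384, 3=23/96, 4=49/192)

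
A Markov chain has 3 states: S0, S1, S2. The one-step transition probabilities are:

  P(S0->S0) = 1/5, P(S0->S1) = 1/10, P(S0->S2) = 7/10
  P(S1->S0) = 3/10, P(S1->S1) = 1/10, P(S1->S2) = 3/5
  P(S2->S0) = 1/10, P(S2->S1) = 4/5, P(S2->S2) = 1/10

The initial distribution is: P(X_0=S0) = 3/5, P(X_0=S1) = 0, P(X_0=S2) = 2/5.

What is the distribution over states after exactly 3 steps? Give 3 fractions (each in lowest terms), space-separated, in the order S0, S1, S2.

Propagating the distribution step by step (d_{t+1} = d_t * P):
d_0 = (S0=3/5, S1=0, S2=2/5)
  d_1[S0] = 3/5*1/5 + 0*3/10 + 2/5*1/10 = 4/25
  d_1[S1] = 3/5*1/10 + 0*1/10 + 2/5*4/5 = 19/50
  d_1[S2] = 3/5*7/10 + 0*3/5 + 2/5*1/10 = 23/50
d_1 = (S0=4/25, S1=19/50, S2=23/50)
  d_2[S0] = 4/25*1/5 + 19/50*3/10 + 23/50*1/10 = 24/125
  d_2[S1] = 4/25*1/10 + 19/50*1/10 + 23/50*4/5 = 211/500
  d_2[S2] = 4/25*7/10 + 19/50*3/5 + 23/50*1/10 = 193/500
d_2 = (S0=24/125, S1=211/500, S2=193/500)
  d_3[S0] = 24/125*1/5 + 211/500*3/10 + 193/500*1/10 = 509/2500
  d_3[S1] = 24/125*1/10 + 211/500*1/10 + 193/500*4/5 = 1851/5000
  d_3[S2] = 24/125*7/10 + 211/500*3/5 + 193/500*1/10 = 2131/5000
d_3 = (S0=509/2500, S1=1851/5000, S2=2131/5000)

Answer: 509/2500 1851/5000 2131/5000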